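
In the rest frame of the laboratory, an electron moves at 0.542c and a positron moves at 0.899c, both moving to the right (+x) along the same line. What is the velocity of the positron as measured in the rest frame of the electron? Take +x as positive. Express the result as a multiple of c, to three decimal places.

β_A = 0.542, β_B = 0.899.
Transform to A's frame with the inverse velocity-addition law: u' = (u − v)/(1 − uv/c²), taking u = β_B and v = β_A.
u' = (0.899 − 0.542) / (1 − (0.542)(0.899)) = 0.3570/0.5127 = 0.6963.

+0.696c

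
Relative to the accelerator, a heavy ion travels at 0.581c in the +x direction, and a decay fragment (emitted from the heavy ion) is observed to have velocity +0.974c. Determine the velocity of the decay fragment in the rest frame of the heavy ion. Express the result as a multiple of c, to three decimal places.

+0.905c

Invert the composition law: u' = (u − v)/(1 − uv/c²).
u' = (0.974 − 0.581) / (1 − (0.974)(0.581)) = 0.3930/0.4341 = 0.9053.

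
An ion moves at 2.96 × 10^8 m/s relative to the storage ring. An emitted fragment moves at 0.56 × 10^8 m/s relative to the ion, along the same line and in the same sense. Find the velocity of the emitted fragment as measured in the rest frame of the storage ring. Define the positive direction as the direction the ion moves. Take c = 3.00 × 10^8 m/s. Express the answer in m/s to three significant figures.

In units of c (dividing by 3.00 × 10^8 m/s): v = 0.987, u' = 0.187.
u = (u' + v)/(1 + u'v/c²):
u = (0.187 + 0.987) / (1 + 0.187·0.987) = 1.1733/1.1842 = 0.9908
(Galilean addition would give +1.173c, exceeding c.)
Converting back: u = 0.9908 × 3.00 × 10^8 m/s.

2.97 × 10^8 m/s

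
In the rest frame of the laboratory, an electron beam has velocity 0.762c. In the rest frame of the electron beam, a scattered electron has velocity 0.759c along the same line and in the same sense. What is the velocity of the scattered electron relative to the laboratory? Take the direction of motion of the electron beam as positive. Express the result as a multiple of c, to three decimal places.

0.964c

With v = 0.762 and u' = 0.759 (in units of c),
u = (u' + v)/(1 + u'v/c²):
u = (0.759 + 0.762) / (1 + 0.759·0.762) = 1.5210/1.5784 = 0.9637
(Galilean addition would give +1.521c, exceeding c.)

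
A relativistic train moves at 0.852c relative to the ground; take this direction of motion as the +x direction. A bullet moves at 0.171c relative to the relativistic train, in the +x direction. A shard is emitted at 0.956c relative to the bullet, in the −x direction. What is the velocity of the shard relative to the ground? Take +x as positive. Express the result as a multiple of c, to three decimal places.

Apply u = (u' + v)/(1 + u'v/c²) successively, working outward toward the ground.
Start: velocity of the relativistic train relative to the ground = 0.8520c.
Compose with the bullet (u' = 0.171 in the relativistic train frame): u_1 = (0.171 + 0.852) / (1 + 0.171·0.852) = 1.0230/1.1457 = 0.8929.
Compose with the shard (u' = -0.956 in the bullet frame): u_2 = (-0.956 + 0.893) / (1 + (-0.956)·0.893) = -0.0631/0.1464 = -0.4310.

-0.431c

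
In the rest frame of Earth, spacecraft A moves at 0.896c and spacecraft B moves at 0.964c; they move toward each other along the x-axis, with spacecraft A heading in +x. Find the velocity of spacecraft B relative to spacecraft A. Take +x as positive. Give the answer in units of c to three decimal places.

β_A = 0.896, β_B = -0.964.
Transform to A's frame with the inverse velocity-addition law: u' = (u − v)/(1 − uv/c²), taking u = β_B and v = β_A.
u' = (-0.964 − 0.896) / (1 − (0.896)(-0.964)) = -1.8600/1.8637 = -0.9980.

-0.998c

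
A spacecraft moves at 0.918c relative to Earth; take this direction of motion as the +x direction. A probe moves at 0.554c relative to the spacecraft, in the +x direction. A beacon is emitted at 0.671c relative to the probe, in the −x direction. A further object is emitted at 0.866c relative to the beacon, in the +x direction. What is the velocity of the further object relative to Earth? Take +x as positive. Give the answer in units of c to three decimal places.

Apply u = (u' + v)/(1 + u'v/c²) successively, working outward toward Earth.
Start: velocity of the spacecraft relative to Earth = 0.9180c.
Compose with the probe (u' = 0.554 in the spacecraft frame): u_1 = (0.554 + 0.918) / (1 + 0.554·0.918) = 1.4720/1.5086 = 0.9758.
Compose with the beacon (u' = -0.671 in the probe frame): u_2 = (-0.671 + 0.976) / (1 + (-0.671)·0.976) = 0.3048/0.3453 = 0.8827.
Compose with the further object (u' = 0.866 in the beacon frame): u_3 = (0.866 + 0.883) / (1 + 0.866·0.883) = 1.7487/1.7644 = 0.9911.

+0.991c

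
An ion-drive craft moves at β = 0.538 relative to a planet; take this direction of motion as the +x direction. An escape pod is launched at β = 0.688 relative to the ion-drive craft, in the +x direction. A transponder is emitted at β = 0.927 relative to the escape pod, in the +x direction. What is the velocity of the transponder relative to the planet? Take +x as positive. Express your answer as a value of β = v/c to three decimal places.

Apply u = (u' + v)/(1 + u'v/c²) successively, working outward toward the planet.
Start: velocity of the ion-drive craft relative to the planet = 0.5380c.
Compose with the escape pod (u' = 0.688 in the ion-drive craft frame): u_1 = (0.688 + 0.538) / (1 + 0.688·0.538) = 1.2260/1.3701 = 0.8948.
Compose with the transponder (u' = 0.927 in the escape pod frame): u_2 = (0.927 + 0.895) / (1 + 0.927·0.895) = 1.8218/1.8295 = 0.9958.

β = 0.996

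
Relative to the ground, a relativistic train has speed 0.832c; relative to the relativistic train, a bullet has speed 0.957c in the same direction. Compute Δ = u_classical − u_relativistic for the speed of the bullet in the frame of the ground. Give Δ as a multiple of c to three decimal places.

Δ = 0.793c

Galilean: u_cl = 0.957 + 0.832 = 1.7890.
Relativistic: u_rel = (0.957 + 0.832) / (1 + 0.957·0.832) = 1.7890/1.7962 = 0.9960.
Δ = 1.7890 − 0.9960 = 0.7930.
(The classical prediction exceeds c; the relativistic result does not.)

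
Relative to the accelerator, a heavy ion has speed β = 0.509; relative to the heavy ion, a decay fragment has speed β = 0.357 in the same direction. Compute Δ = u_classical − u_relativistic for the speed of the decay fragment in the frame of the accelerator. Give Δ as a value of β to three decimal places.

Δ = 0.133

Galilean: u_cl = 0.357 + 0.509 = 0.8660.
Relativistic: u_rel = (0.357 + 0.509) / (1 + 0.357·0.509) = 0.8660/1.1817 = 0.7328.
Δ = 0.8660 − 0.7328 = 0.1332.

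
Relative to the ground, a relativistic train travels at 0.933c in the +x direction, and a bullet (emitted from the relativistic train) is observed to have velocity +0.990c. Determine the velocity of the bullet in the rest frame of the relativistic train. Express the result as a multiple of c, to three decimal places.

+0.747c

Invert the composition law: u' = (u − v)/(1 − uv/c²).
u' = (0.990 − 0.933) / (1 − (0.990)(0.933)) = 0.0570/0.0763 = 0.7468.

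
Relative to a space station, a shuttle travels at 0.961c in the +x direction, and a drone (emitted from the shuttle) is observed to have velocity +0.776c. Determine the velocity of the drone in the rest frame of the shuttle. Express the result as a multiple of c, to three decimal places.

Invert the composition law: u' = (u − v)/(1 − uv/c²).
u' = (0.776 − 0.961) / (1 − (0.776)(0.961)) = -0.1850/0.2543 = -0.7276.

-0.728c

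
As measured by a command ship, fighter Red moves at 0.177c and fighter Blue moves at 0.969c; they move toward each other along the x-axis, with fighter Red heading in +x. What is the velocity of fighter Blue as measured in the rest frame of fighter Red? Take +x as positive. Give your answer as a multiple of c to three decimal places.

β_A = 0.177, β_B = -0.969.
Transform to A's frame with the inverse velocity-addition law: u' = (u − v)/(1 − uv/c²), taking u = β_B and v = β_A.
u' = (-0.969 − 0.177) / (1 − (0.177)(-0.969)) = -1.1460/1.1715 = -0.9782.

-0.978c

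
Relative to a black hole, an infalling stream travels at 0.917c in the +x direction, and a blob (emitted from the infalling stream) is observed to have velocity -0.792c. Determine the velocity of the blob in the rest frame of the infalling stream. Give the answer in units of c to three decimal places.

-0.990c

Invert the composition law: u' = (u − v)/(1 − uv/c²).
u' = (-0.792 − 0.917) / (1 − (-0.792)(0.917)) = -1.7090/1.7263 = -0.9900.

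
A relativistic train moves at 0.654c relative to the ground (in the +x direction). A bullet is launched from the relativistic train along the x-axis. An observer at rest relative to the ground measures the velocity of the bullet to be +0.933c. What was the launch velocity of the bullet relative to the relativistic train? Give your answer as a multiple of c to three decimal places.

Invert the composition law: u' = (u − v)/(1 − uv/c²).
u' = (0.933 − 0.654) / (1 − (0.933)(0.654)) = 0.2790/0.3898 = 0.7157.

+0.716c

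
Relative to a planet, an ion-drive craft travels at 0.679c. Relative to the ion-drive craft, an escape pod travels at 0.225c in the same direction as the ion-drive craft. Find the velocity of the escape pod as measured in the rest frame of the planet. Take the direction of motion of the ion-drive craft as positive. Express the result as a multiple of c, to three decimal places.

With v = 0.679 and u' = 0.225 (in units of c),
u = (u' + v)/(1 + u'v/c²):
u = (0.225 + 0.679) / (1 + 0.225·0.679) = 0.9040/1.1528 = 0.7842

0.784c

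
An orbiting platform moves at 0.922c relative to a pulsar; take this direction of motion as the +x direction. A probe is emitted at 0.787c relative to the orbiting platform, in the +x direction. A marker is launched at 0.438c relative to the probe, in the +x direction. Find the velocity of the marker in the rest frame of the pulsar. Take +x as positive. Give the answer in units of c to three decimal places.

Apply u = (u' + v)/(1 + u'v/c²) successively, working outward toward the pulsar.
Start: velocity of the orbiting platform relative to the pulsar = 0.9220c.
Compose with the probe (u' = 0.787 in the orbiting platform frame): u_1 = (0.787 + 0.922) / (1 + 0.787·0.922) = 1.7090/1.7256 = 0.9904.
Compose with the marker (u' = 0.438 in the probe frame): u_2 = (0.438 + 0.990) / (1 + 0.438·0.990) = 1.4284/1.4338 = 0.9962.

0.996c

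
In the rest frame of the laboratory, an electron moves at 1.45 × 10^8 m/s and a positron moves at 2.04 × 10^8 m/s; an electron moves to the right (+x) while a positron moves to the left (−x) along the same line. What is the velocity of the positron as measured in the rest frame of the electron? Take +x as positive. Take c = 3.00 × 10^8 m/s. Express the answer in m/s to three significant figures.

-2.63 × 10^8 m/s

β_A = 0.483, β_B = -0.680 (dividing each by c = 3.00 × 10^8 m/s).
Transform to A's frame with the inverse velocity-addition law: u' = (u − v)/(1 − uv/c²), taking u = β_B and v = β_A.
u' = (-0.680 − 0.483) / (1 − (0.483)(-0.680)) = -1.1633/1.3287 = -0.8756.
u' = -0.8756 × 3.00 × 10^8 m/s.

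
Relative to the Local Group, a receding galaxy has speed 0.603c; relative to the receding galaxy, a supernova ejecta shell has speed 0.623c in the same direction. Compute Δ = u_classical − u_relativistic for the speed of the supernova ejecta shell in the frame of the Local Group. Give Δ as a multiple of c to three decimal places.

Δ = 0.335c

Galilean: u_cl = 0.623 + 0.603 = 1.2260.
Relativistic: u_rel = (0.623 + 0.603) / (1 + 0.623·0.603) = 1.2260/1.3757 = 0.8912.
Δ = 1.2260 − 0.8912 = 0.3348.
(The classical prediction exceeds c; the relativistic result does not.)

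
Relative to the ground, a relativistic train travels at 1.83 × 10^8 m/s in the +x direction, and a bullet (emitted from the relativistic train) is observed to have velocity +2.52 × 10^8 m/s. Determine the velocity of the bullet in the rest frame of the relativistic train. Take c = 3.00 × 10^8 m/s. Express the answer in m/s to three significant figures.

+1.42 × 10^8 m/s

v = 0.610c, u = 0.840c.
Invert the composition law: u' = (u − v)/(1 − uv/c²).
u' = (0.840 − 0.610) / (1 − (0.840)(0.610)) = 0.2300/0.4876 = 0.4717.
u' = 0.4717 × 3.00 × 10^8 m/s.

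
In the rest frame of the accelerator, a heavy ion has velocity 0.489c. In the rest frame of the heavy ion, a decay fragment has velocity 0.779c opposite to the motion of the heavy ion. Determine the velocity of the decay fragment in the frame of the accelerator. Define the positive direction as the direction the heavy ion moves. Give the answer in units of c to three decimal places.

With v = 0.489 and u' = -0.779 (in units of c),
u = (u' + v)/(1 + u'v/c²):
u = (-0.779 + 0.489) / (1 + (-0.779)·0.489) = -0.2900/0.6191 = -0.4684

-0.468c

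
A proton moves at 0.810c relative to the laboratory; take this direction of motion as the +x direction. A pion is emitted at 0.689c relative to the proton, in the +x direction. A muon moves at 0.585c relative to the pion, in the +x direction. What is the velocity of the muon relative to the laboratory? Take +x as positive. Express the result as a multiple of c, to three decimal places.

0.990c

Apply u = (u' + v)/(1 + u'v/c²) successively, working outward toward the laboratory.
Start: velocity of the proton relative to the laboratory = 0.8100c.
Compose with the pion (u' = 0.689 in the proton frame): u_1 = (0.689 + 0.810) / (1 + 0.689·0.810) = 1.4990/1.5581 = 0.9621.
Compose with the muon (u' = 0.585 in the pion frame): u_2 = (0.585 + 0.962) / (1 + 0.585·0.962) = 1.5471/1.5628 = 0.9899.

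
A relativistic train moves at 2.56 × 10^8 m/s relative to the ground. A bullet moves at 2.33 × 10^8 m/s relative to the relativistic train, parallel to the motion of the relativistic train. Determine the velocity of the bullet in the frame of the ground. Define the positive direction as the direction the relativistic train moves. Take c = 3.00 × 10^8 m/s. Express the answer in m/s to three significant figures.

In units of c (dividing by 3.00 × 10^8 m/s): v = 0.853, u' = 0.777.
u = (u' + v)/(1 + u'v/c²):
u = (0.777 + 0.853) / (1 + 0.777·0.853) = 1.6300/1.6628 = 0.9803
(Galilean addition would give +1.630c, exceeding c.)
Converting back: u = 0.9803 × 3.00 × 10^8 m/s.

2.94 × 10^8 m/s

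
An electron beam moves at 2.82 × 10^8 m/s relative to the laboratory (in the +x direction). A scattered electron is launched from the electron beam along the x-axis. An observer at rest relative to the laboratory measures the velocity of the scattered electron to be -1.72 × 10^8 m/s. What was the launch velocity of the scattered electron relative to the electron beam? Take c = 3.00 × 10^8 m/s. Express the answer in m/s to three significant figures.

v = 0.940c, u = -0.573c.
Invert the composition law: u' = (u − v)/(1 − uv/c²).
u' = (-0.573 − 0.940) / (1 − (-0.573)(0.940)) = -1.5133/1.5389 = -0.9834.
u' = -0.9834 × 3.00 × 10^8 m/s.

-2.95 × 10^8 m/s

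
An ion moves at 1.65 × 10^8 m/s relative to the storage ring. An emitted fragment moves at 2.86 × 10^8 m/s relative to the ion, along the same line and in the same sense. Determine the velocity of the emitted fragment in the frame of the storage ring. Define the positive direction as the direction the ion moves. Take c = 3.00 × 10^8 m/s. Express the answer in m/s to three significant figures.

2.96 × 10^8 m/s

In units of c (dividing by 3.00 × 10^8 m/s): v = 0.550, u' = 0.953.
u = (u' + v)/(1 + u'v/c²):
u = (0.953 + 0.550) / (1 + 0.953·0.550) = 1.5033/1.5243 = 0.9862
Converting back: u = 0.9862 × 3.00 × 10^8 m/s.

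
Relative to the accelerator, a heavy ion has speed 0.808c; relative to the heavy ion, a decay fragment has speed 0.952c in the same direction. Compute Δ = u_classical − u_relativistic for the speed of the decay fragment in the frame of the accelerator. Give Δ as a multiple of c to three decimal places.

Galilean: u_cl = 0.952 + 0.808 = 1.7600.
Relativistic: u_rel = (0.952 + 0.808) / (1 + 0.952·0.808) = 1.7600/1.7692 = 0.9948.
Δ = 1.7600 − 0.9948 = 0.7652.
(The classical prediction exceeds c; the relativistic result does not.)

Δ = 0.765c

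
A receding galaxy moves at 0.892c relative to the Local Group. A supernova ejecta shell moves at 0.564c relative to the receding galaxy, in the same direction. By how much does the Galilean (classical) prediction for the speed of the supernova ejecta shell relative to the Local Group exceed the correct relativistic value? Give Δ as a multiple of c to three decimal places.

Δ = 0.487c

Galilean: u_cl = 0.564 + 0.892 = 1.4560.
Relativistic: u_rel = (0.564 + 0.892) / (1 + 0.564·0.892) = 1.4560/1.5031 = 0.9687.
Δ = 1.4560 − 0.9687 = 0.4873.
(The classical prediction exceeds c; the relativistic result does not.)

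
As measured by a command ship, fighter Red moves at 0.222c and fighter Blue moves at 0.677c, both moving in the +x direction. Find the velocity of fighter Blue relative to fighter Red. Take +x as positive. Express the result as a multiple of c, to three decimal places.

+0.535c

β_A = 0.222, β_B = 0.677.
Transform to A's frame with the inverse velocity-addition law: u' = (u − v)/(1 − uv/c²), taking u = β_B and v = β_A.
u' = (0.677 − 0.222) / (1 − (0.222)(0.677)) = 0.4550/0.8497 = 0.5355.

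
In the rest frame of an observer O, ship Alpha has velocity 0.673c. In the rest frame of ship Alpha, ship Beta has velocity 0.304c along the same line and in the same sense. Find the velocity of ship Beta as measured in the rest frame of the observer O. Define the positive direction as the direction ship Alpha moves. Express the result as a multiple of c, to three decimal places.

0.811c

With v = 0.673 and u' = 0.304 (in units of c),
u = (u' + v)/(1 + u'v/c²):
u = (0.304 + 0.673) / (1 + 0.304·0.673) = 0.9770/1.2046 = 0.8111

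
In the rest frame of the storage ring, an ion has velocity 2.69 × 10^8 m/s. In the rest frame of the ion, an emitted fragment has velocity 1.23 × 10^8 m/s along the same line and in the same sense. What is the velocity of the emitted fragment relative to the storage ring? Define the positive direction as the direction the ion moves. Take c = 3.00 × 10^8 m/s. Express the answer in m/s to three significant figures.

2.87 × 10^8 m/s

In units of c (dividing by 3.00 × 10^8 m/s): v = 0.897, u' = 0.410.
u = (u' + v)/(1 + u'v/c²):
u = (0.410 + 0.897) / (1 + 0.410·0.897) = 1.3067/1.3676 = 0.9554
Converting back: u = 0.9554 × 3.00 × 10^8 m/s.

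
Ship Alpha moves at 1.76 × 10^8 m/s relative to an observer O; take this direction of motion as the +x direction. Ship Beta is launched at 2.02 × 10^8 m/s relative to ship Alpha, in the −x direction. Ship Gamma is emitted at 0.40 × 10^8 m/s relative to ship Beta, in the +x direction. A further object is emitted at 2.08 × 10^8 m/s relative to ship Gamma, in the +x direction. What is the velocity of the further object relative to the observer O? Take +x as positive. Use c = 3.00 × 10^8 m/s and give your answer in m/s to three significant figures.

+2.06 × 10^8 m/s

Apply u = (u' + v)/(1 + u'v/c²) successively, working outward toward the observer O.
(Dividing each given speed by c = 3.00 × 10^8 m/s to work in units of c.)
Start: velocity of ship Alpha relative to the observer O = 0.5867c.
Compose with ship Beta (u' = -0.673 in ship Alpha frame): u_1 = (-0.673 + 0.587) / (1 + (-0.673)·0.587) = -0.0867/0.6050 = -0.1433.
Compose with ship Gamma (u' = 0.133 in ship Beta frame): u_2 = (0.133 + (-0.143)) / (1 + 0.133·(-0.143)) = -0.0099/0.9809 = -0.0101.
Compose with the further object (u' = 0.693 in ship Gamma frame): u_3 = (0.693 + (-0.010)) / (1 + 0.693·(-0.010)) = 0.6832/0.9930 = 0.6880.
So u = 0.6880 × 3.00 × 10^8 m/s.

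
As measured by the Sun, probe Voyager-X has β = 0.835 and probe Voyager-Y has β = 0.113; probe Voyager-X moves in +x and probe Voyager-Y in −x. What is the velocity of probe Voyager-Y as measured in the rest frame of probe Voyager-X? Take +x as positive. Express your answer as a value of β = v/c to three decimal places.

β = -0.866

β_A = 0.835, β_B = -0.113.
Transform to A's frame with the inverse velocity-addition law: u' = (u − v)/(1 − uv/c²), taking u = β_B and v = β_A.
u' = (-0.113 − 0.835) / (1 − (0.835)(-0.113)) = -0.9480/1.0944 = -0.8663.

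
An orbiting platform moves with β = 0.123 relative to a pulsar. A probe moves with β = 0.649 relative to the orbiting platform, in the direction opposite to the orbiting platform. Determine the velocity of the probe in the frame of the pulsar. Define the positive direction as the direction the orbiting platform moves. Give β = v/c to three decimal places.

With v = 0.123 and u' = -0.649 (in units of c),
u = (u' + v)/(1 + u'v/c²):
u = (-0.649 + 0.123) / (1 + (-0.649)·0.123) = -0.5260/0.9202 = -0.5716
(Galilean addition would give -0.526c.)

β = -0.572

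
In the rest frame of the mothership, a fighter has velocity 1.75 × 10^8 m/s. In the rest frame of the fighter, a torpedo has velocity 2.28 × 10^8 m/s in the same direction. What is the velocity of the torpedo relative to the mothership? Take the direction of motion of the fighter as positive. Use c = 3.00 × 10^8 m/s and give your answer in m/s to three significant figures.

In units of c (dividing by 3.00 × 10^8 m/s): v = 0.583, u' = 0.760.
u = (u' + v)/(1 + u'v/c²):
u = (0.760 + 0.583) / (1 + 0.760·0.583) = 1.3433/1.4433 = 0.9307
Converting back: u = 0.9307 × 3.00 × 10^8 m/s.

2.79 × 10^8 m/s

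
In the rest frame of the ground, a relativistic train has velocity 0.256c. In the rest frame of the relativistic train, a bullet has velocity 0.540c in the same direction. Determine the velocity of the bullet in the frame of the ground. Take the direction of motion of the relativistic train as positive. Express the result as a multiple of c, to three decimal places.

With v = 0.256 and u' = 0.540 (in units of c),
u = (u' + v)/(1 + u'v/c²):
u = (0.540 + 0.256) / (1 + 0.540·0.256) = 0.7960/1.1382 = 0.6993

0.699c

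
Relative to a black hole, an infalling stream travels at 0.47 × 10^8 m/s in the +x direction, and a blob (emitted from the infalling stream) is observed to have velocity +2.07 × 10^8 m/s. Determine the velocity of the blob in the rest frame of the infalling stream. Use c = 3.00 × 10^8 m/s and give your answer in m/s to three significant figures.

+1.79 × 10^8 m/s

v = 0.157c, u = 0.690c.
Invert the composition law: u' = (u − v)/(1 − uv/c²).
u' = (0.690 − 0.157) / (1 − (0.690)(0.157)) = 0.5333/0.8919 = 0.5980.
u' = 0.5980 × 3.00 × 10^8 m/s.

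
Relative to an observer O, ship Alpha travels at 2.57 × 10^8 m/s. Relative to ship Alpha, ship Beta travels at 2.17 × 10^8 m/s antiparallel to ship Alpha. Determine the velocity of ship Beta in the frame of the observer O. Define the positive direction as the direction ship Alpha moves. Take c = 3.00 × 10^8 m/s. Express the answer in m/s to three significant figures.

In units of c (dividing by 3.00 × 10^8 m/s): v = 0.857, u' = -0.723.
u = (u' + v)/(1 + u'v/c²):
u = (-0.723 + 0.857) / (1 + (-0.723)·0.857) = 0.1333/0.3803 = 0.3506
Converting back: u = 0.3506 × 3.00 × 10^8 m/s.

+1.05 × 10^8 m/s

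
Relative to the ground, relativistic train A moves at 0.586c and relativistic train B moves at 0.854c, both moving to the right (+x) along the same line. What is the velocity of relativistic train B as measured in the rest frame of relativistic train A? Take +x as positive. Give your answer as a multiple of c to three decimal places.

+0.536c

β_A = 0.586, β_B = 0.854.
Transform to A's frame with the inverse velocity-addition law: u' = (u − v)/(1 − uv/c²), taking u = β_B and v = β_A.
u' = (0.854 − 0.586) / (1 − (0.586)(0.854)) = 0.2680/0.4996 = 0.5365.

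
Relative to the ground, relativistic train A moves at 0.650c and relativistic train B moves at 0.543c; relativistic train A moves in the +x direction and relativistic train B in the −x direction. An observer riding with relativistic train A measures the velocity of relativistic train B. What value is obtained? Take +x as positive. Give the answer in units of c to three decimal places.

-0.882c

β_A = 0.650, β_B = -0.543.
Transform to A's frame with the inverse velocity-addition law: u' = (u − v)/(1 − uv/c²), taking u = β_B and v = β_A.
u' = (-0.543 − 0.650) / (1 − (0.650)(-0.543)) = -1.1930/1.3530 = -0.8818.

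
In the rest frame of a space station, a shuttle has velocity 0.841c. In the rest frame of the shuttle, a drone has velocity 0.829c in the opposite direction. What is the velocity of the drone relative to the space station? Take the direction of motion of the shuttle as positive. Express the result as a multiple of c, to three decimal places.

With v = 0.841 and u' = -0.829 (in units of c),
u = (u' + v)/(1 + u'v/c²):
u = (-0.829 + 0.841) / (1 + (-0.829)·0.841) = 0.0120/0.3028 = 0.0396

+0.040c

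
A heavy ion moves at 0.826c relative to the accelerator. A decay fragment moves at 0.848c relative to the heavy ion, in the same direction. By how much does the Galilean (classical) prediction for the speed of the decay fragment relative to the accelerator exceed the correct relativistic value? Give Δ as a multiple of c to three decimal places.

Δ = 0.690c

Galilean: u_cl = 0.848 + 0.826 = 1.6740.
Relativistic: u_rel = (0.848 + 0.826) / (1 + 0.848·0.826) = 1.6740/1.7004 = 0.9844.
Δ = 1.6740 − 0.9844 = 0.6896.
(The classical prediction exceeds c; the relativistic result does not.)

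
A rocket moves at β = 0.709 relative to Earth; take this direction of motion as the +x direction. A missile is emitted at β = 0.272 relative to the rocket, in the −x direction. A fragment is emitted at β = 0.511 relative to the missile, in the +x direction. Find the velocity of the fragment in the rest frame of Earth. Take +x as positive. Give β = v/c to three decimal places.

β = +0.824

Apply u = (u' + v)/(1 + u'v/c²) successively, working outward toward Earth.
Start: velocity of the rocket relative to Earth = 0.7090c.
Compose with the missile (u' = -0.272 in the rocket frame): u_1 = (-0.272 + 0.709) / (1 + (-0.272)·0.709) = 0.4370/0.8072 = 0.5414.
Compose with the fragment (u' = 0.511 in the missile frame): u_2 = (0.511 + 0.541) / (1 + 0.511·0.541) = 1.0524/1.2767 = 0.8243.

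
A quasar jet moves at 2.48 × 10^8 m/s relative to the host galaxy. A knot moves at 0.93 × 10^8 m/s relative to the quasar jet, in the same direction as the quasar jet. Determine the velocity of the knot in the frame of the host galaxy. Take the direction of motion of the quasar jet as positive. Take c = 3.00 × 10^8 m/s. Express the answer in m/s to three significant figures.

In units of c (dividing by 3.00 × 10^8 m/s): v = 0.827, u' = 0.310.
u = (u' + v)/(1 + u'v/c²):
u = (0.310 + 0.827) / (1 + 0.310·0.827) = 1.1367/1.2563 = 0.9048
(Galilean addition would give +1.137c, exceeding c.)
Converting back: u = 0.9048 × 3.00 × 10^8 m/s.

2.71 × 10^8 m/s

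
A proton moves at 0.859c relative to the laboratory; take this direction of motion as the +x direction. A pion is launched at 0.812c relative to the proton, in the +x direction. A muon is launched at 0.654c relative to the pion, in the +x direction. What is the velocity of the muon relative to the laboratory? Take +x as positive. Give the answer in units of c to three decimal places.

Apply u = (u' + v)/(1 + u'v/c²) successively, working outward toward the laboratory.
Start: velocity of the proton relative to the laboratory = 0.8590c.
Compose with the pion (u' = 0.812 in the proton frame): u_1 = (0.812 + 0.859) / (1 + 0.812·0.859) = 1.6710/1.6975 = 0.9844.
Compose with the muon (u' = 0.654 in the pion frame): u_2 = (0.654 + 0.984) / (1 + 0.654·0.984) = 1.6384/1.6438 = 0.9967.

0.997c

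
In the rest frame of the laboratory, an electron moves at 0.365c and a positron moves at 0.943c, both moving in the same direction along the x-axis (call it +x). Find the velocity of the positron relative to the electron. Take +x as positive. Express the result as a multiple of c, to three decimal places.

β_A = 0.365, β_B = 0.943.
Transform to A's frame with the inverse velocity-addition law: u' = (u − v)/(1 − uv/c²), taking u = β_B and v = β_A.
u' = (0.943 − 0.365) / (1 − (0.365)(0.943)) = 0.5780/0.6558 = 0.8814.

+0.881c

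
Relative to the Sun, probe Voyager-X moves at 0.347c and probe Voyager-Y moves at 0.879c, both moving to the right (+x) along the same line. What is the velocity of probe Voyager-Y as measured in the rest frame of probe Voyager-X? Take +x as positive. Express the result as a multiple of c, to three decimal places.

+0.765c

β_A = 0.347, β_B = 0.879.
Transform to A's frame with the inverse velocity-addition law: u' = (u − v)/(1 − uv/c²), taking u = β_B and v = β_A.
u' = (0.879 − 0.347) / (1 − (0.347)(0.879)) = 0.5320/0.6950 = 0.7655.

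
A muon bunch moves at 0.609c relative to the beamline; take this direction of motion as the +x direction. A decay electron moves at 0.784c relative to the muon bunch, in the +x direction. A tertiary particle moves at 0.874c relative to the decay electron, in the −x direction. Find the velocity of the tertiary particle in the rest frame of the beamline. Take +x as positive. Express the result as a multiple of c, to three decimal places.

Apply u = (u' + v)/(1 + u'v/c²) successively, working outward toward the beamline.
Start: velocity of the muon bunch relative to the beamline = 0.6090c.
Compose with the decay electron (u' = 0.784 in the muon bunch frame): u_1 = (0.784 + 0.609) / (1 + 0.784·0.609) = 1.3930/1.4775 = 0.9428.
Compose with the tertiary particle (u' = -0.874 in the decay electron frame): u_2 = (-0.874 + 0.943) / (1 + (-0.874)·0.943) = 0.0688/0.1760 = 0.3912.

+0.391c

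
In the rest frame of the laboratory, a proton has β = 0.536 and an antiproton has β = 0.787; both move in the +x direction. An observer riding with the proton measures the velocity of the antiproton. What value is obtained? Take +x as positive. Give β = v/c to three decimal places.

β = +0.434

β_A = 0.536, β_B = 0.787.
Transform to A's frame with the inverse velocity-addition law: u' = (u − v)/(1 − uv/c²), taking u = β_B and v = β_A.
u' = (0.787 − 0.536) / (1 − (0.536)(0.787)) = 0.2510/0.5782 = 0.4341.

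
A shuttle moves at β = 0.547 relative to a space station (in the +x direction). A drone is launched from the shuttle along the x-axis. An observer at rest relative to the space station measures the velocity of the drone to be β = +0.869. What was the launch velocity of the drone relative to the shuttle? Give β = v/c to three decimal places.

β = +0.614

Invert the composition law: u' = (u − v)/(1 − uv/c²).
u' = (0.869 − 0.547) / (1 − (0.869)(0.547)) = 0.3220/0.5247 = 0.6137.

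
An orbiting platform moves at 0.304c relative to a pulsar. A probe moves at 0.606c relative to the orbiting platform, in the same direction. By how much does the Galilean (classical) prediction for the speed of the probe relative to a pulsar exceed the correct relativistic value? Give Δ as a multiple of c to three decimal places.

Galilean: u_cl = 0.606 + 0.304 = 0.9100.
Relativistic: u_rel = (0.606 + 0.304) / (1 + 0.606·0.304) = 0.9100/1.1842 = 0.7684.
Δ = 0.9100 − 0.7684 = 0.1416.

Δ = 0.142c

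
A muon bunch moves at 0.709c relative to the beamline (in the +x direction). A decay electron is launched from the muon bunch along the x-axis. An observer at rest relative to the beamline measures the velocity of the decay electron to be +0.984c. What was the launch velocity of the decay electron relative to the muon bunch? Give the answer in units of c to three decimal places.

+0.910c

Invert the composition law: u' = (u − v)/(1 − uv/c²).
u' = (0.984 − 0.709) / (1 − (0.984)(0.709)) = 0.2750/0.3023 = 0.9096.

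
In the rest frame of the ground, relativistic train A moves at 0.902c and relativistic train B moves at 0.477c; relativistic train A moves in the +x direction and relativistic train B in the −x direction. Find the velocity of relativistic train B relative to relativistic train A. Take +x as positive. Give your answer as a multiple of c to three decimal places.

β_A = 0.902, β_B = -0.477.
Transform to A's frame with the inverse velocity-addition law: u' = (u − v)/(1 − uv/c²), taking u = β_B and v = β_A.
u' = (-0.477 − 0.902) / (1 − (0.902)(-0.477)) = -1.3790/1.4303 = -0.9642.

-0.964c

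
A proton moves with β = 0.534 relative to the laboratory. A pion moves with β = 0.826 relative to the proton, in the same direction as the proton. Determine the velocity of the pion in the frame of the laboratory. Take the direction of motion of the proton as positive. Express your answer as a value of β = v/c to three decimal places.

β = 0.944

With v = 0.534 and u' = 0.826 (in units of c),
u = (u' + v)/(1 + u'v/c²):
u = (0.826 + 0.534) / (1 + 0.826·0.534) = 1.3600/1.4411 = 0.9437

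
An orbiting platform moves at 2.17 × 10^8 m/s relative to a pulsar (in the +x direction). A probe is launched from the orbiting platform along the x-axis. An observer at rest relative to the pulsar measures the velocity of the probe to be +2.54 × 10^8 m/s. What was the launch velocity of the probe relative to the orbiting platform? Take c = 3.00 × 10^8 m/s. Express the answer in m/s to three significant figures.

+9.55 × 10^7 m/s

v = 0.723c, u = 0.847c.
Invert the composition law: u' = (u − v)/(1 − uv/c²).
u' = (0.847 − 0.723) / (1 − (0.847)(0.723)) = 0.1233/0.3876 = 0.3182.
u' = 0.3182 × 3.00 × 10^8 m/s.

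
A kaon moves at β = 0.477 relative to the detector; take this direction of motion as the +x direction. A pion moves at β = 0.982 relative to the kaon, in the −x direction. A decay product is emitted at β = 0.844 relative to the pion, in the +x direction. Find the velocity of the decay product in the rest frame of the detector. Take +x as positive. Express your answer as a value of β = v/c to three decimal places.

β = -0.535

Apply u = (u' + v)/(1 + u'v/c²) successively, working outward toward the detector.
Start: velocity of the kaon relative to the detector = 0.4770c.
Compose with the pion (u' = -0.982 in the kaon frame): u_1 = (-0.982 + 0.477) / (1 + (-0.982)·0.477) = -0.5050/0.5316 = -0.9500.
Compose with the decay product (u' = 0.844 in the pion frame): u_2 = (0.844 + (-0.950)) / (1 + 0.844·(-0.950)) = -0.1060/0.1982 = -0.5347.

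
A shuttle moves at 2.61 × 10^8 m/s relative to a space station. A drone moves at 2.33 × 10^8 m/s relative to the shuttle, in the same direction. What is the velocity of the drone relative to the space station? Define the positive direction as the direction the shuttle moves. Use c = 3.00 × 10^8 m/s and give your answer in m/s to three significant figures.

2.95 × 10^8 m/s

In units of c (dividing by 3.00 × 10^8 m/s): v = 0.870, u' = 0.777.
u = (u' + v)/(1 + u'v/c²):
u = (0.777 + 0.870) / (1 + 0.777·0.870) = 1.6467/1.6757 = 0.9827
(Galilean addition would give +1.647c, exceeding c.)
Converting back: u = 0.9827 × 3.00 × 10^8 m/s.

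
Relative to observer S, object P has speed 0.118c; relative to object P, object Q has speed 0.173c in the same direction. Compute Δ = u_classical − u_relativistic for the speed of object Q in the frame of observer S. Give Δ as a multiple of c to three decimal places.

Δ = 0.006c

Galilean: u_cl = 0.173 + 0.118 = 0.2910.
Relativistic: u_rel = (0.173 + 0.118) / (1 + 0.173·0.118) = 0.2910/1.0204 = 0.2852.
Δ = 0.2910 − 0.2852 = 0.0058.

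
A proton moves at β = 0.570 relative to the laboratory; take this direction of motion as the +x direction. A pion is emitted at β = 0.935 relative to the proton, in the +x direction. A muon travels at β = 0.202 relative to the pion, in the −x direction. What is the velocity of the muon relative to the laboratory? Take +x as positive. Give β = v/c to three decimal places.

β = +0.973

Apply u = (u' + v)/(1 + u'v/c²) successively, working outward toward the laboratory.
Start: velocity of the proton relative to the laboratory = 0.5700c.
Compose with the pion (u' = 0.935 in the proton frame): u_1 = (0.935 + 0.570) / (1 + 0.935·0.570) = 1.5050/1.5330 = 0.9818.
Compose with the muon (u' = -0.202 in the pion frame): u_2 = (-0.202 + 0.982) / (1 + (-0.202)·0.982) = 0.7798/0.8017 = 0.9727.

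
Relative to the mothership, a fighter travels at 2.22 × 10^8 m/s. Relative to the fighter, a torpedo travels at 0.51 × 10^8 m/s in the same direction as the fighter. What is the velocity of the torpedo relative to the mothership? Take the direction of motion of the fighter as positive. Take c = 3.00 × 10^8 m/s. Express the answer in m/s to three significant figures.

In units of c (dividing by 3.00 × 10^8 m/s): v = 0.740, u' = 0.170.
u = (u' + v)/(1 + u'v/c²):
u = (0.170 + 0.740) / (1 + 0.170·0.740) = 0.9100/1.1258 = 0.8083
Converting back: u = 0.8083 × 3.00 × 10^8 m/s.

2.42 × 10^8 m/s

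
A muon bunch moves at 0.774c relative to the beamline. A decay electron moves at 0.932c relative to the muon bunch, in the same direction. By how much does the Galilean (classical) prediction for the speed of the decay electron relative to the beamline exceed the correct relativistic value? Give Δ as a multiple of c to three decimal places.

Δ = 0.715c

Galilean: u_cl = 0.932 + 0.774 = 1.7060.
Relativistic: u_rel = (0.932 + 0.774) / (1 + 0.932·0.774) = 1.7060/1.7214 = 0.9911.
Δ = 1.7060 − 0.9911 = 0.7149.
(The classical prediction exceeds c; the relativistic result does not.)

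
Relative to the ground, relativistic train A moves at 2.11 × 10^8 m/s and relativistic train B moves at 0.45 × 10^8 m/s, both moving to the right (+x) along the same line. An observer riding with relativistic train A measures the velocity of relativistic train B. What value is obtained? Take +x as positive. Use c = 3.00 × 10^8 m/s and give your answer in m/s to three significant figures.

-1.86 × 10^8 m/s

β_A = 0.703, β_B = 0.150 (dividing each by c = 3.00 × 10^8 m/s).
Transform to A's frame with the inverse velocity-addition law: u' = (u − v)/(1 − uv/c²), taking u = β_B and v = β_A.
u' = (0.150 − 0.703) / (1 − (0.703)(0.150)) = -0.5533/0.8945 = -0.6186.
u' = -0.6186 × 3.00 × 10^8 m/s.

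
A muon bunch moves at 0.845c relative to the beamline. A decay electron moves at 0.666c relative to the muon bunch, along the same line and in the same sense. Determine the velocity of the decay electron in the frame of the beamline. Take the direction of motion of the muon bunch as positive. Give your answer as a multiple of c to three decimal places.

With v = 0.845 and u' = 0.666 (in units of c),
u = (u' + v)/(1 + u'v/c²):
u = (0.666 + 0.845) / (1 + 0.666·0.845) = 1.5110/1.5628 = 0.9669

0.967c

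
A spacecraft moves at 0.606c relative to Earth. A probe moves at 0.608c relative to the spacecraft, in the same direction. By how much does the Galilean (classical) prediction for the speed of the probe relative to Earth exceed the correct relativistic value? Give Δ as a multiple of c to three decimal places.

Δ = 0.327c

Galilean: u_cl = 0.608 + 0.606 = 1.2140.
Relativistic: u_rel = (0.608 + 0.606) / (1 + 0.608·0.606) = 1.2140/1.3684 = 0.8871.
Δ = 1.2140 − 0.8871 = 0.3269.
(The classical prediction exceeds c; the relativistic result does not.)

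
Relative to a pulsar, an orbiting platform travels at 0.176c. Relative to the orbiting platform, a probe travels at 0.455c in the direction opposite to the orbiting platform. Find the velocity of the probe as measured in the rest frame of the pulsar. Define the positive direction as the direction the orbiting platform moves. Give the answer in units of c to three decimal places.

-0.303c

With v = 0.176 and u' = -0.455 (in units of c),
u = (u' + v)/(1 + u'v/c²):
u = (-0.455 + 0.176) / (1 + (-0.455)·0.176) = -0.2790/0.9199 = -0.3033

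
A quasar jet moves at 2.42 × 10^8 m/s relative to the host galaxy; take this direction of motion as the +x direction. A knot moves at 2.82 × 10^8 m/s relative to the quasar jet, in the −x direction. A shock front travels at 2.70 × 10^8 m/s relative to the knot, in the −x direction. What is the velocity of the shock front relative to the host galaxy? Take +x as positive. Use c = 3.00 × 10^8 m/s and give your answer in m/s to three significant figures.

Apply u = (u' + v)/(1 + u'v/c²) successively, working outward toward the host galaxy.
(Dividing each given speed by c = 3.00 × 10^8 m/s to work in units of c.)
Start: velocity of the quasar jet relative to the host galaxy = 0.8067c.
Compose with the knot (u' = -0.940 in the quasar jet frame): u_1 = (-0.940 + 0.807) / (1 + (-0.940)·0.807) = -0.1333/0.2417 = -0.5516.
Compose with the shock front (u' = -0.900 in the knot frame): u_2 = (-0.900 + (-0.552)) / (1 + (-0.900)·(-0.552)) = -1.4516/1.4964 = -0.9700.
So u = -0.9700 × 3.00 × 10^8 m/s.

-2.91 × 10^8 m/s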